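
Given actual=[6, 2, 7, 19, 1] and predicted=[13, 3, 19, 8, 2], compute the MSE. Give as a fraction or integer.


MSE = (1/5) * ((6-13)^2=49 + (2-3)^2=1 + (7-19)^2=144 + (19-8)^2=121 + (1-2)^2=1). Sum = 316. MSE = 316/5.

316/5


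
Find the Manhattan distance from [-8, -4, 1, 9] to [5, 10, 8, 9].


d = sum of absolute differences: |-8-5|=13 + |-4-10|=14 + |1-8|=7 + |9-9|=0 = 34.

34


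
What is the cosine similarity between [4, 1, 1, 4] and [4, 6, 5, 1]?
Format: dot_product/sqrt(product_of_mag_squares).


dot = 31. |a|^2 = 34, |b|^2 = 78. cos = 31/sqrt(2652).

31/sqrt(2652)


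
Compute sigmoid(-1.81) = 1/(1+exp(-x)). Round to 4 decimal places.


sigma(-1.81) = 1/(1+e^(1.81)) = 1/(1+6.110447) = 1/7.110447 = 0.1406.

0.1406


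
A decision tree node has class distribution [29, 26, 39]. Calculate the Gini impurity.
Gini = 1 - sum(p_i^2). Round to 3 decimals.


Total = 94. Proportions: 29/94, 26/94, 39/94. sum(p_i^2) = 0.3438. Gini = 1 - 0.3438 = 0.6562, which rounds to 0.656.

0.656


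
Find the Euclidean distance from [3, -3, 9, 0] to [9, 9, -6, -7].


d = sqrt(sum of squared differences). (3-9)^2=36, (-3-9)^2=144, (9--6)^2=225, (0--7)^2=49. Sum = 454.

sqrt(454)


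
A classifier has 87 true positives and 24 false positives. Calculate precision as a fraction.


Precision = TP / (TP + FP) = 87 / 111 = 29/37.

29/37


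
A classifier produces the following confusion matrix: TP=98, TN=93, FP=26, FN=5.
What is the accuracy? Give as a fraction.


Accuracy = (TP + TN) / (TP + TN + FP + FN) = (98 + 93) / 222 = 191/222.

191/222


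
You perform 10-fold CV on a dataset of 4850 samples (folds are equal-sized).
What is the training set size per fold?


Each validation fold has 4850/10 = 485 samples. Training set = 4850 - 485 = 4365.

4365


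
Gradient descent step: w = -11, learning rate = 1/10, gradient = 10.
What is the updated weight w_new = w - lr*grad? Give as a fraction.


w_new = -11 - 1/10 * 10 = -11 - 1 = -12.

-12


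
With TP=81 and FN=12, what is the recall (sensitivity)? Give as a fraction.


Recall = TP / (TP + FN) = 81 / 93 = 27/31.

27/31


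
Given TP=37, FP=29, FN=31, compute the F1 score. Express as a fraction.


Precision = 37/66 = 37/66. Recall = 37/68 = 37/68. F1 = 2*P*R/(P+R) = 37/67.

37/67


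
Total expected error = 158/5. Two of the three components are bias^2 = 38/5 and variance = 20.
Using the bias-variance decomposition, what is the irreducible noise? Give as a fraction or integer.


Total error = bias^2 + variance + irreducible noise. So irreducible noise = 158/5 - 38/5 - 20 = 4.

4


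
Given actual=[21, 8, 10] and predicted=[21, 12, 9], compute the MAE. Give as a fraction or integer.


MAE = (1/3) * (|21-21|=0 + |8-12|=4 + |10-9|=1). Sum = 5. MAE = 5/3.

5/3


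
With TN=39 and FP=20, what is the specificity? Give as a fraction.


Specificity = TN / (TN + FP) = 39 / 59 = 39/59.

39/59


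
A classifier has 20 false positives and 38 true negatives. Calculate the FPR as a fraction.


FPR = FP / (FP + TN) = 20 / 58 = 10/29.

10/29


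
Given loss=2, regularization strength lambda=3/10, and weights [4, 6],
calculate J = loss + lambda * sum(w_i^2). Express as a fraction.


L2 sq norm = sum(w^2) = 52. J = 2 + 3/10 * 52 = 88/5.

88/5


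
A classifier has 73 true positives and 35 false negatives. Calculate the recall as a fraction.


Recall = TP / (TP + FN) = 73 / 108 = 73/108.

73/108


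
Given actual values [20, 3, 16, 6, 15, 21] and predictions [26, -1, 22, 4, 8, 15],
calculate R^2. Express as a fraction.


Mean(y) = 27/2. SS_res = 177. SS_tot = 547/2. R^2 = 1 - 177/(547/2) = 193/547.

193/547


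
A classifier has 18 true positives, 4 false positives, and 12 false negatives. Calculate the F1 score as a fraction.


Precision = 18/22 = 9/11. Recall = 18/30 = 3/5. F1 = 2*P*R/(P+R) = 9/13.

9/13


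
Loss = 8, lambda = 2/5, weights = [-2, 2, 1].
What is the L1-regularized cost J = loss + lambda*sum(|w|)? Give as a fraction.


L1 norm = sum(|w|) = 5. J = 8 + 2/5 * 5 = 10.

10


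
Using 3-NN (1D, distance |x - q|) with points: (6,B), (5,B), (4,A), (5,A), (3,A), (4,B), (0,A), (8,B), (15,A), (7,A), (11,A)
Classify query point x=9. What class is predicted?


Distances: |6-9|=3, |5-9|=4, |4-9|=5, |5-9|=4, |3-9|=6, |4-9|=5, |0-9|=9, |8-9|=1, |15-9|=6, |7-9|=2, |11-9|=2. 3 nearest: (8,B), (7,A), (11,A). Counts: {'B': 1, 'A': 2}. Majority class: A.

A


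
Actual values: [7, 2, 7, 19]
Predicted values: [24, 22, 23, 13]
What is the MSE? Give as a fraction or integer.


MSE = (1/4) * ((7-24)^2=289 + (2-22)^2=400 + (7-23)^2=256 + (19-13)^2=36). Sum = 981. MSE = 981/4.

981/4


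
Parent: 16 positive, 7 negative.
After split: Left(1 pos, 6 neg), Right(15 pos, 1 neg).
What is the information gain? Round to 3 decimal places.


H(parent) = 0.8865. H(left) = 0.5917, H(right) = 0.3373. Weighted = (7/23)*0.5917 + (16/23)*0.3373 = 0.4147. IG = 0.8865 - 0.4147 = 0.4718, which rounds to 0.472.

0.472


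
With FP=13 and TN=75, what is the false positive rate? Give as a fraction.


FPR = FP / (FP + TN) = 13 / 88 = 13/88.

13/88


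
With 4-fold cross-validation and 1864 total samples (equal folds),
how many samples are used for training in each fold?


Each validation fold has 1864/4 = 466 samples. Training set = 1864 - 466 = 1398.

1398


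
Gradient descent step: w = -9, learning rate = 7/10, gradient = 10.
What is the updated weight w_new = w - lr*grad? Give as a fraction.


w_new = -9 - 7/10 * 10 = -9 - 7 = -16.

-16


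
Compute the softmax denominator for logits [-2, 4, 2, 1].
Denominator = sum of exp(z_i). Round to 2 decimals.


Denom = e^-2=0.1353 + e^4=54.5982 + e^2=7.3891 + e^1=2.7183. Sum = 64.8409, which rounds to 64.84.

64.84


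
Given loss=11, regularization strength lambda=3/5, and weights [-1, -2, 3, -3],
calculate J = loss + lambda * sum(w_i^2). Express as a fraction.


L2 sq norm = sum(w^2) = 23. J = 11 + 3/5 * 23 = 124/5.

124/5


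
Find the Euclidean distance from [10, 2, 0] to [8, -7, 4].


d = sqrt(sum of squared differences). (10-8)^2=4, (2--7)^2=81, (0-4)^2=16. Sum = 101.

sqrt(101)


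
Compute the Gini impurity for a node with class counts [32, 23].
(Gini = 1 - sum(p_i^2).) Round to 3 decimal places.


Total = 55. Proportions: 32/55, 23/55. sum(p_i^2) = 0.5134. Gini = 1 - 0.5134 = 0.4866, which rounds to 0.487.

0.487


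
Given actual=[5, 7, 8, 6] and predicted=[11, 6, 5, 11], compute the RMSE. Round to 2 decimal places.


MSE = 17.7500. RMSE = sqrt(17.7500) = 4.21.

4.21


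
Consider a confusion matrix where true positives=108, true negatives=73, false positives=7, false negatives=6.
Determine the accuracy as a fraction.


Accuracy = (TP + TN) / (TP + TN + FP + FN) = (108 + 73) / 194 = 181/194.

181/194


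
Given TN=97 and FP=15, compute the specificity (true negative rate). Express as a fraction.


Specificity = TN / (TN + FP) = 97 / 112 = 97/112.

97/112


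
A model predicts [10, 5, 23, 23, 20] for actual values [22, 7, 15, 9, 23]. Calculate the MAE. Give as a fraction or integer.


MAE = (1/5) * (|22-10|=12 + |7-5|=2 + |15-23|=8 + |9-23|=14 + |23-20|=3). Sum = 39. MAE = 39/5.

39/5


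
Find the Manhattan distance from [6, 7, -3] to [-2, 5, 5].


d = sum of absolute differences: |6--2|=8 + |7-5|=2 + |-3-5|=8 = 18.

18


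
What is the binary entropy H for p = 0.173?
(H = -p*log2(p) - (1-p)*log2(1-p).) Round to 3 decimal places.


H = -0.173*log2(0.173) - 0.827*log2(0.827) = 0.665.

0.665


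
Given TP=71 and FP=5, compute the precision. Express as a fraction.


Precision = TP / (TP + FP) = 71 / 76 = 71/76.

71/76


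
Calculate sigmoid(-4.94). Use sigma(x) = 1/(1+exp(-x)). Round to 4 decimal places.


sigma(-4.94) = 1/(1+e^(4.94)) = 1/(1+139.770250) = 1/140.770250 = 0.0071.

0.0071


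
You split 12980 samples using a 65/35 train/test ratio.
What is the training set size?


Test set = 12980 * 35% = 4543. Training set = 12980 - 4543 = 8437.

8437


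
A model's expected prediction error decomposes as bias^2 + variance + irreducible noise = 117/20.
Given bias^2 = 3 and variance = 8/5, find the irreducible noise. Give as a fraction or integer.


Total error = bias^2 + variance + irreducible noise. So irreducible noise = 117/20 - 3 - 8/5 = 5/4.

5/4


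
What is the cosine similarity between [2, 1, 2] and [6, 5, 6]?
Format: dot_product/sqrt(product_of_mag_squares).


dot = 29. |a|^2 = 9, |b|^2 = 97. cos = 29/sqrt(873).

29/sqrt(873)


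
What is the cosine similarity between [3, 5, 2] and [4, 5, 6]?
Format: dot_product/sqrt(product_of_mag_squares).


dot = 49. |a|^2 = 38, |b|^2 = 77. cos = 49/sqrt(2926).

49/sqrt(2926)


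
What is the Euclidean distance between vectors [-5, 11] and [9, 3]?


d = sqrt(sum of squared differences). (-5-9)^2=196, (11-3)^2=64. Sum = 260.

sqrt(260)


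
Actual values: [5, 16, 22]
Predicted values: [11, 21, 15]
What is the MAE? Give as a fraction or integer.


MAE = (1/3) * (|5-11|=6 + |16-21|=5 + |22-15|=7). Sum = 18. MAE = 6.

6


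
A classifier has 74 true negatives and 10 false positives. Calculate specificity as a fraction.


Specificity = TN / (TN + FP) = 74 / 84 = 37/42.

37/42


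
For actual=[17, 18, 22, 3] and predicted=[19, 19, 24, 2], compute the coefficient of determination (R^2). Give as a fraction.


Mean(y) = 15. SS_res = 10. SS_tot = 206. R^2 = 1 - 10/(206) = 98/103.

98/103


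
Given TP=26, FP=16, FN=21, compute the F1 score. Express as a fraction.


Precision = 26/42 = 13/21. Recall = 26/47 = 26/47. F1 = 2*P*R/(P+R) = 52/89.

52/89


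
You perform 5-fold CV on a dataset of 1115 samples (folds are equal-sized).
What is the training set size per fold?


Each validation fold has 1115/5 = 223 samples. Training set = 1115 - 223 = 892.

892


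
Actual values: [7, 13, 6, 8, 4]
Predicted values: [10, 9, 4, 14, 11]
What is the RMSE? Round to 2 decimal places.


MSE = 22.8000. RMSE = sqrt(22.8000) = 4.77.

4.77


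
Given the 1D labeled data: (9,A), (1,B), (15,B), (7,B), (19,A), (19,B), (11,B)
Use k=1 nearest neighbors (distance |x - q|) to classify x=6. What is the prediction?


Distances: |9-6|=3, |1-6|=5, |15-6|=9, |7-6|=1, |19-6|=13, |19-6|=13, |11-6|=5. 1 nearest: (7,B). Counts: {'B': 1}. Majority class: B.

B


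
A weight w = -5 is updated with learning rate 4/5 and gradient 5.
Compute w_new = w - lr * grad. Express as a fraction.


w_new = -5 - 4/5 * 5 = -5 - 4 = -9.

-9


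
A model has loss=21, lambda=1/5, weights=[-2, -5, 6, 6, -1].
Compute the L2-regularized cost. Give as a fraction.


L2 sq norm = sum(w^2) = 102. J = 21 + 1/5 * 102 = 207/5.

207/5


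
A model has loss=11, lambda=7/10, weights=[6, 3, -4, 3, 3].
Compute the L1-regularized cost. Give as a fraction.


L1 norm = sum(|w|) = 19. J = 11 + 7/10 * 19 = 243/10.

243/10


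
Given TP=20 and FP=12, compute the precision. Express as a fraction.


Precision = TP / (TP + FP) = 20 / 32 = 5/8.

5/8


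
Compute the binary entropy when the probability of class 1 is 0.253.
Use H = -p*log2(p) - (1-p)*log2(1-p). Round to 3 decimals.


H = -0.253*log2(0.253) - 0.747*log2(0.747) = 0.816.

0.816


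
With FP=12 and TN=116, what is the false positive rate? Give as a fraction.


FPR = FP / (FP + TN) = 12 / 128 = 3/32.

3/32


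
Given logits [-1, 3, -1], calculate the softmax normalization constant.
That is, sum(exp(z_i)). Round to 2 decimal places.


Denom = e^-1=0.3679 + e^3=20.0855 + e^-1=0.3679. Sum = 20.8213, which rounds to 20.82.

20.82


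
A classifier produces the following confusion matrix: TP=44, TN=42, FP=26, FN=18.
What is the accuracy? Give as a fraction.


Accuracy = (TP + TN) / (TP + TN + FP + FN) = (44 + 42) / 130 = 43/65.

43/65


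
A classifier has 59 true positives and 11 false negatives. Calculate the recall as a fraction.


Recall = TP / (TP + FN) = 59 / 70 = 59/70.

59/70


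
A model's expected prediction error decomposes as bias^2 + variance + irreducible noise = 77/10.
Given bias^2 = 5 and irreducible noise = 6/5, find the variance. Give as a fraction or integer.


Total error = bias^2 + variance + irreducible noise. So variance = 77/10 - 5 - 6/5 = 3/2.

3/2


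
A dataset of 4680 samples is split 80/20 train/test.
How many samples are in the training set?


Test set = 4680 * 20% = 936. Training set = 4680 - 936 = 3744.

3744


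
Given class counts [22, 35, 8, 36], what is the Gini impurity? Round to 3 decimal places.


Total = 101. Proportions: 22/101, 35/101, 8/101, 36/101. sum(p_i^2) = 0.3009. Gini = 1 - 0.3009 = 0.6991, which rounds to 0.699.

0.699


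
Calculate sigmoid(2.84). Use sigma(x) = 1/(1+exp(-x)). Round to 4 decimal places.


sigma(2.84) = 1/(1+e^(-2.84)) = 1/(1+0.058426) = 1/1.058426 = 0.9448.

0.9448


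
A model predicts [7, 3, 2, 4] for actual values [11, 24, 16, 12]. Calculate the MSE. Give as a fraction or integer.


MSE = (1/4) * ((11-7)^2=16 + (24-3)^2=441 + (16-2)^2=196 + (12-4)^2=64). Sum = 717. MSE = 717/4.

717/4


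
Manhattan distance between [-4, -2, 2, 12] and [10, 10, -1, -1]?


d = sum of absolute differences: |-4-10|=14 + |-2-10|=12 + |2--1|=3 + |12--1|=13 = 42.

42


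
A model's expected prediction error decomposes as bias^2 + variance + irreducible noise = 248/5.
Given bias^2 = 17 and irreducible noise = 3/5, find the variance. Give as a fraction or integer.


Total error = bias^2 + variance + irreducible noise. So variance = 248/5 - 17 - 3/5 = 32.

32


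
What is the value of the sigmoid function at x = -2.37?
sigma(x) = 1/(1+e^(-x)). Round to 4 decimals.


sigma(-2.37) = 1/(1+e^(2.37)) = 1/(1+10.697392) = 1/11.697392 = 0.0855.

0.0855


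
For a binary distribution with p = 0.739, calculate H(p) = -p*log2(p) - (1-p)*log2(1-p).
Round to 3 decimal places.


H = -0.739*log2(0.739) - 0.261*log2(0.261) = 0.828.

0.828


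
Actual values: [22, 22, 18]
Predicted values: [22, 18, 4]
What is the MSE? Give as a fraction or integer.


MSE = (1/3) * ((22-22)^2=0 + (22-18)^2=16 + (18-4)^2=196). Sum = 212. MSE = 212/3.

212/3


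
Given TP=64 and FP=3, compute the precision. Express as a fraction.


Precision = TP / (TP + FP) = 64 / 67 = 64/67.

64/67


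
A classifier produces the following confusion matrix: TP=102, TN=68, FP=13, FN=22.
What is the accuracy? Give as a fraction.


Accuracy = (TP + TN) / (TP + TN + FP + FN) = (102 + 68) / 205 = 34/41.

34/41


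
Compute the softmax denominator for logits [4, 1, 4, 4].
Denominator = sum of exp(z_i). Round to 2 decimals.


Denom = e^4=54.5982 + e^1=2.7183 + e^4=54.5982 + e^4=54.5982. Sum = 166.5129, which rounds to 166.51.

166.51


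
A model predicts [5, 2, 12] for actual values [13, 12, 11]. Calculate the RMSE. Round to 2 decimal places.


MSE = 55.0000. RMSE = sqrt(55.0000) = 7.42.

7.42


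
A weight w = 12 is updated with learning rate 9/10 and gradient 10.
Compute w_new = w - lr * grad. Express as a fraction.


w_new = 12 - 9/10 * 10 = 12 - 9 = 3.

3


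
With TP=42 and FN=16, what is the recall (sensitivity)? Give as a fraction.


Recall = TP / (TP + FN) = 42 / 58 = 21/29.

21/29


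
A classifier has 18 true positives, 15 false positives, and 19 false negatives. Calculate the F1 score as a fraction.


Precision = 18/33 = 6/11. Recall = 18/37 = 18/37. F1 = 2*P*R/(P+R) = 18/35.

18/35


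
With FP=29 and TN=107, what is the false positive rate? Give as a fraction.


FPR = FP / (FP + TN) = 29 / 136 = 29/136.

29/136


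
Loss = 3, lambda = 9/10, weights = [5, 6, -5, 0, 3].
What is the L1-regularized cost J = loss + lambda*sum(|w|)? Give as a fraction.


L1 norm = sum(|w|) = 19. J = 3 + 9/10 * 19 = 201/10.

201/10


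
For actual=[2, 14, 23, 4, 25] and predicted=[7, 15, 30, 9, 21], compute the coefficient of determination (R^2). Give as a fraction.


Mean(y) = 68/5. SS_res = 116. SS_tot = 2226/5. R^2 = 1 - 116/(2226/5) = 823/1113.

823/1113


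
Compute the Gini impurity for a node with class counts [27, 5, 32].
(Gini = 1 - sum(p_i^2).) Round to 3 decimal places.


Total = 64. Proportions: 27/64, 5/64, 32/64. sum(p_i^2) = 0.4341. Gini = 1 - 0.4341 = 0.5659, which rounds to 0.566.

0.566


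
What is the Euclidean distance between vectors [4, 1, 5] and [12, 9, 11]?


d = sqrt(sum of squared differences). (4-12)^2=64, (1-9)^2=64, (5-11)^2=36. Sum = 164.

sqrt(164)


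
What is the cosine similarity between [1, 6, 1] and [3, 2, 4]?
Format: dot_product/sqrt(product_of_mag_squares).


dot = 19. |a|^2 = 38, |b|^2 = 29. cos = 19/sqrt(1102).

19/sqrt(1102)


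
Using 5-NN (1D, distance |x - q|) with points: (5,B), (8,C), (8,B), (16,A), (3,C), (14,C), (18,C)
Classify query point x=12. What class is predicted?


Distances: |5-12|=7, |8-12|=4, |8-12|=4, |16-12|=4, |3-12|=9, |14-12|=2, |18-12|=6. 5 nearest: (14,C), (16,A), (8,B), (8,C), (18,C). Counts: {'C': 3, 'A': 1, 'B': 1}. Majority class: C.

C


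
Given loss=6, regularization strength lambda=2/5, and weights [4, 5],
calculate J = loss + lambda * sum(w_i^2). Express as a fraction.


L2 sq norm = sum(w^2) = 41. J = 6 + 2/5 * 41 = 112/5.

112/5


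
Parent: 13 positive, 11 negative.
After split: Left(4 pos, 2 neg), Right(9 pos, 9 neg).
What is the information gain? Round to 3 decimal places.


H(parent) = 0.9950. H(left) = 0.9183, H(right) = 1.0000. Weighted = (6/24)*0.9183 + (18/24)*1.0000 = 0.9796. IG = 0.9950 - 0.9796 = 0.0154, which rounds to 0.015.

0.015


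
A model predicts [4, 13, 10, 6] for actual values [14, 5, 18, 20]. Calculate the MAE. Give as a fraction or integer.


MAE = (1/4) * (|14-4|=10 + |5-13|=8 + |18-10|=8 + |20-6|=14). Sum = 40. MAE = 10.

10


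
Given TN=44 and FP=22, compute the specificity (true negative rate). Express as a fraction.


Specificity = TN / (TN + FP) = 44 / 66 = 2/3.

2/3


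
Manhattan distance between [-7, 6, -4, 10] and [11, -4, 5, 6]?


d = sum of absolute differences: |-7-11|=18 + |6--4|=10 + |-4-5|=9 + |10-6|=4 = 41.

41


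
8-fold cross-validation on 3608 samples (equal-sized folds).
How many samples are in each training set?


Each validation fold has 3608/8 = 451 samples. Training set = 3608 - 451 = 3157.

3157


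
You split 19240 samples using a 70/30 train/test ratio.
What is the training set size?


Test set = 19240 * 30% = 5772. Training set = 19240 - 5772 = 13468.

13468


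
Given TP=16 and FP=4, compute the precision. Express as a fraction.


Precision = TP / (TP + FP) = 16 / 20 = 4/5.

4/5


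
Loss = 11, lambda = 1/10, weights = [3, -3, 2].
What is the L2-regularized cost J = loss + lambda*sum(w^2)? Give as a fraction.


L2 sq norm = sum(w^2) = 22. J = 11 + 1/10 * 22 = 66/5.

66/5


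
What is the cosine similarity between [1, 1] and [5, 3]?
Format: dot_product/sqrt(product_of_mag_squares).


dot = 8. |a|^2 = 2, |b|^2 = 34. cos = 8/sqrt(68).

8/sqrt(68)


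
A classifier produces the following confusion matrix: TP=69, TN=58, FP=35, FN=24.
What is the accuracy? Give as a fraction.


Accuracy = (TP + TN) / (TP + TN + FP + FN) = (69 + 58) / 186 = 127/186.

127/186


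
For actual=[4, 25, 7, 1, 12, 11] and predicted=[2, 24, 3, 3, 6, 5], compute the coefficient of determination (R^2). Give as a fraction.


Mean(y) = 10. SS_res = 97. SS_tot = 356. R^2 = 1 - 97/(356) = 259/356.

259/356


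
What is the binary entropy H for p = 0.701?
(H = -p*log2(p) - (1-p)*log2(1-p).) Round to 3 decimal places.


H = -0.701*log2(0.701) - 0.299*log2(0.299) = 0.880.

0.880


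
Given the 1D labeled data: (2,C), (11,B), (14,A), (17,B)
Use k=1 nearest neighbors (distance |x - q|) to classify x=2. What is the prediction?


Distances: |2-2|=0, |11-2|=9, |14-2|=12, |17-2|=15. 1 nearest: (2,C). Counts: {'C': 1}. Majority class: C.

C


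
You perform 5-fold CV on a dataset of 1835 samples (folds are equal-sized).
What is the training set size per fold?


Each validation fold has 1835/5 = 367 samples. Training set = 1835 - 367 = 1468.

1468


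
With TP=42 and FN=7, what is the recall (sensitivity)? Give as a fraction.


Recall = TP / (TP + FN) = 42 / 49 = 6/7.

6/7


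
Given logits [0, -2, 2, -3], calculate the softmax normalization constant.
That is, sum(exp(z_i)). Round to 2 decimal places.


Denom = e^0=1.0000 + e^-2=0.1353 + e^2=7.3891 + e^-3=0.0498. Sum = 8.5742, which rounds to 8.57.

8.57


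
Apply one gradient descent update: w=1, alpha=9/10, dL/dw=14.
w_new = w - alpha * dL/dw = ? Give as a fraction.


w_new = 1 - 9/10 * 14 = 1 - 63/5 = -58/5.

-58/5


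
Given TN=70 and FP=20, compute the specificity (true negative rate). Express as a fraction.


Specificity = TN / (TN + FP) = 70 / 90 = 7/9.

7/9


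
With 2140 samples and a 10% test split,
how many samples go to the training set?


Test set = 2140 * 10% = 214. Training set = 2140 - 214 = 1926.

1926


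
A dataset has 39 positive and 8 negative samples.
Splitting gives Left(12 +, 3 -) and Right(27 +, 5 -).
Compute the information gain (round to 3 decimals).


H(parent) = 0.6582. H(left) = 0.7219, H(right) = 0.6253. Weighted = (15/47)*0.7219 + (32/47)*0.6253 = 0.6561. IG = 0.6582 - 0.6561 = 0.0021, which rounds to 0.002.

0.002


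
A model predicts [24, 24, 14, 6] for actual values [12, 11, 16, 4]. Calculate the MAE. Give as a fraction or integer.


MAE = (1/4) * (|12-24|=12 + |11-24|=13 + |16-14|=2 + |4-6|=2). Sum = 29. MAE = 29/4.

29/4


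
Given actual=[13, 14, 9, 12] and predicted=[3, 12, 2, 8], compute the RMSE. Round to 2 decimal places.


MSE = 42.2500. RMSE = sqrt(42.2500) = 6.50.

6.50


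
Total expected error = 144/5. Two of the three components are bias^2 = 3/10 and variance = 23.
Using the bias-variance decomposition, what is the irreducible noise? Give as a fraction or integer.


Total error = bias^2 + variance + irreducible noise. So irreducible noise = 144/5 - 3/10 - 23 = 11/2.

11/2


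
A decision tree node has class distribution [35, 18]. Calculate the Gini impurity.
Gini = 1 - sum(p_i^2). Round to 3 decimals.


Total = 53. Proportions: 35/53, 18/53. sum(p_i^2) = 0.5514. Gini = 1 - 0.5514 = 0.4486, which rounds to 0.449.

0.449


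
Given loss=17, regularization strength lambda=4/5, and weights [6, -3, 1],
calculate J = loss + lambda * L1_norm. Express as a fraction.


L1 norm = sum(|w|) = 10. J = 17 + 4/5 * 10 = 25.

25


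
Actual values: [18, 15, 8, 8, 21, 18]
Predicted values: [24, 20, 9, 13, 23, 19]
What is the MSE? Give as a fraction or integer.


MSE = (1/6) * ((18-24)^2=36 + (15-20)^2=25 + (8-9)^2=1 + (8-13)^2=25 + (21-23)^2=4 + (18-19)^2=1). Sum = 92. MSE = 46/3.

46/3


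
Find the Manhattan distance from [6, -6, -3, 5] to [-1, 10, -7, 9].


d = sum of absolute differences: |6--1|=7 + |-6-10|=16 + |-3--7|=4 + |5-9|=4 = 31.

31


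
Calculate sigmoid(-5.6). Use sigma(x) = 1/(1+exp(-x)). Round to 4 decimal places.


sigma(-5.6) = 1/(1+e^(5.6)) = 1/(1+270.426407) = 1/271.426407 = 0.0037.

0.0037


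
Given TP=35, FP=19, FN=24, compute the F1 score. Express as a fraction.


Precision = 35/54 = 35/54. Recall = 35/59 = 35/59. F1 = 2*P*R/(P+R) = 70/113.

70/113


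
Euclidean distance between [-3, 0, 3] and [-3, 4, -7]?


d = sqrt(sum of squared differences). (-3--3)^2=0, (0-4)^2=16, (3--7)^2=100. Sum = 116.

sqrt(116)


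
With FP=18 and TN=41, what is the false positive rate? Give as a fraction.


FPR = FP / (FP + TN) = 18 / 59 = 18/59.

18/59


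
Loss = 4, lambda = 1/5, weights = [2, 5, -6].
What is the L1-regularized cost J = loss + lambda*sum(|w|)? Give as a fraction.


L1 norm = sum(|w|) = 13. J = 4 + 1/5 * 13 = 33/5.

33/5


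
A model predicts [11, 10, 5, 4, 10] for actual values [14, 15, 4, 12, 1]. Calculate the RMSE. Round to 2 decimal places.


MSE = 36.0000. RMSE = sqrt(36.0000) = 6.00.

6.00


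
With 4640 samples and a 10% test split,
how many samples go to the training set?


Test set = 4640 * 10% = 464. Training set = 4640 - 464 = 4176.

4176


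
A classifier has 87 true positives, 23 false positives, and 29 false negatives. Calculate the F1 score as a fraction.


Precision = 87/110 = 87/110. Recall = 87/116 = 3/4. F1 = 2*P*R/(P+R) = 87/113.

87/113


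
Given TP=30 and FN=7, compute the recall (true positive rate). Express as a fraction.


Recall = TP / (TP + FN) = 30 / 37 = 30/37.

30/37


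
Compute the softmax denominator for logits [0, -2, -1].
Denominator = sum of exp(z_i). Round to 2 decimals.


Denom = e^0=1.0000 + e^-2=0.1353 + e^-1=0.3679. Sum = 1.5032, which rounds to 1.50.

1.50


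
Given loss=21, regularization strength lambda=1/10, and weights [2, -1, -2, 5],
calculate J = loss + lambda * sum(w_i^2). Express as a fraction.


L2 sq norm = sum(w^2) = 34. J = 21 + 1/10 * 34 = 122/5.

122/5


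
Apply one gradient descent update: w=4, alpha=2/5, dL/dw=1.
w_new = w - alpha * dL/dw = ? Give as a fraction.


w_new = 4 - 2/5 * 1 = 4 - 2/5 = 18/5.

18/5


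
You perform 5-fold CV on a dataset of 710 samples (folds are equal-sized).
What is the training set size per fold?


Each validation fold has 710/5 = 142 samples. Training set = 710 - 142 = 568.

568


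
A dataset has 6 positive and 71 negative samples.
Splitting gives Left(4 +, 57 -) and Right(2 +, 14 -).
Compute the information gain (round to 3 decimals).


H(parent) = 0.3948. H(left) = 0.3492, H(right) = 0.5436. Weighted = (61/77)*0.3492 + (16/77)*0.5436 = 0.3896. IG = 0.3948 - 0.3896 = 0.0052, which rounds to 0.005.

0.005


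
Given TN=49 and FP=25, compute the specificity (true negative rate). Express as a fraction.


Specificity = TN / (TN + FP) = 49 / 74 = 49/74.

49/74


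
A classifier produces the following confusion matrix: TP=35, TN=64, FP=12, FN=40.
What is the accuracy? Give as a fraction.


Accuracy = (TP + TN) / (TP + TN + FP + FN) = (35 + 64) / 151 = 99/151.

99/151


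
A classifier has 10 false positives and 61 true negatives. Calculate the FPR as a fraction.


FPR = FP / (FP + TN) = 10 / 71 = 10/71.

10/71


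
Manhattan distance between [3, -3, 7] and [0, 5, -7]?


d = sum of absolute differences: |3-0|=3 + |-3-5|=8 + |7--7|=14 = 25.

25


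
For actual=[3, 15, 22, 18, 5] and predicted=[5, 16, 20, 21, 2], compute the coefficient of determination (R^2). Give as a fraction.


Mean(y) = 63/5. SS_res = 27. SS_tot = 1366/5. R^2 = 1 - 27/(1366/5) = 1231/1366.

1231/1366


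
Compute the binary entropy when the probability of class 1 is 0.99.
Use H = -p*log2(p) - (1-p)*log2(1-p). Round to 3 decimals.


H = -0.99*log2(0.99) - 0.01*log2(0.01) = 0.081.

0.081


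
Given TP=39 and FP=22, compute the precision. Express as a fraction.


Precision = TP / (TP + FP) = 39 / 61 = 39/61.

39/61


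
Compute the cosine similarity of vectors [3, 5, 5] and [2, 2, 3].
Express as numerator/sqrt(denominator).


dot = 31. |a|^2 = 59, |b|^2 = 17. cos = 31/sqrt(1003).

31/sqrt(1003)


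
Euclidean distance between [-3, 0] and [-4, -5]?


d = sqrt(sum of squared differences). (-3--4)^2=1, (0--5)^2=25. Sum = 26.

sqrt(26)


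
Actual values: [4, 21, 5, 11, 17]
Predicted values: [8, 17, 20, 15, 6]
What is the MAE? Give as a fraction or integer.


MAE = (1/5) * (|4-8|=4 + |21-17|=4 + |5-20|=15 + |11-15|=4 + |17-6|=11). Sum = 38. MAE = 38/5.

38/5


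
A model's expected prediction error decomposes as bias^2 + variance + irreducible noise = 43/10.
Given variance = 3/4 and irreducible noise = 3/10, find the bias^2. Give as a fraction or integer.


Total error = bias^2 + variance + irreducible noise. So bias^2 = 43/10 - 3/4 - 3/10 = 13/4.

13/4


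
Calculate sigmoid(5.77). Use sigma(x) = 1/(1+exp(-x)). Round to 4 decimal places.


sigma(5.77) = 1/(1+e^(-5.77)) = 1/(1+0.003120) = 1/1.003120 = 0.9969.

0.9969


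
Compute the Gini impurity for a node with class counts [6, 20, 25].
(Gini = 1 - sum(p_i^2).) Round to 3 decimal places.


Total = 51. Proportions: 6/51, 20/51, 25/51. sum(p_i^2) = 0.4079. Gini = 1 - 0.4079 = 0.5921, which rounds to 0.592.

0.592


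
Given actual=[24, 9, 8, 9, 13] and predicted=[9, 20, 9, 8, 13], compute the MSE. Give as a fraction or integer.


MSE = (1/5) * ((24-9)^2=225 + (9-20)^2=121 + (8-9)^2=1 + (9-8)^2=1 + (13-13)^2=0). Sum = 348. MSE = 348/5.

348/5


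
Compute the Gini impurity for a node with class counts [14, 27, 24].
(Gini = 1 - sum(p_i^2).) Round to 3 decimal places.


Total = 65. Proportions: 14/65, 27/65, 24/65. sum(p_i^2) = 0.3553. Gini = 1 - 0.3553 = 0.6447, which rounds to 0.645.

0.645


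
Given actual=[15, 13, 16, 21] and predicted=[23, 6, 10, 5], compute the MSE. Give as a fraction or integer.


MSE = (1/4) * ((15-23)^2=64 + (13-6)^2=49 + (16-10)^2=36 + (21-5)^2=256). Sum = 405. MSE = 405/4.

405/4


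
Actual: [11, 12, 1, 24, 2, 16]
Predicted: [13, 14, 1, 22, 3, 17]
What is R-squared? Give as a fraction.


Mean(y) = 11. SS_res = 14. SS_tot = 376. R^2 = 1 - 14/(376) = 181/188.

181/188


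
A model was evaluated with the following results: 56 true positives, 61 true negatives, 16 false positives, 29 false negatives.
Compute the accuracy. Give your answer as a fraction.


Accuracy = (TP + TN) / (TP + TN + FP + FN) = (56 + 61) / 162 = 13/18.

13/18


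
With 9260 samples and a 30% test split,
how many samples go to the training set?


Test set = 9260 * 30% = 2778. Training set = 9260 - 2778 = 6482.

6482


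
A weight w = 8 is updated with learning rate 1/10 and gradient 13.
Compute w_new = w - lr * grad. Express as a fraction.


w_new = 8 - 1/10 * 13 = 8 - 13/10 = 67/10.

67/10


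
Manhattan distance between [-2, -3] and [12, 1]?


d = sum of absolute differences: |-2-12|=14 + |-3-1|=4 = 18.

18


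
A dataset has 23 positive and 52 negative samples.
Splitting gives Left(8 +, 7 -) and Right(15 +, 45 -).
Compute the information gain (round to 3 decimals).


H(parent) = 0.8893. H(left) = 0.9968, H(right) = 0.8113. Weighted = (15/75)*0.9968 + (60/75)*0.8113 = 0.8484. IG = 0.8893 - 0.8484 = 0.0409, which rounds to 0.041.

0.041


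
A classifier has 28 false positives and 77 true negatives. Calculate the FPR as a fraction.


FPR = FP / (FP + TN) = 28 / 105 = 4/15.

4/15


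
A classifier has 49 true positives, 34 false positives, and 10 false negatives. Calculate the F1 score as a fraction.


Precision = 49/83 = 49/83. Recall = 49/59 = 49/59. F1 = 2*P*R/(P+R) = 49/71.

49/71


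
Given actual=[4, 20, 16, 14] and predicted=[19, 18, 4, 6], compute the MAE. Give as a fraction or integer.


MAE = (1/4) * (|4-19|=15 + |20-18|=2 + |16-4|=12 + |14-6|=8). Sum = 37. MAE = 37/4.

37/4


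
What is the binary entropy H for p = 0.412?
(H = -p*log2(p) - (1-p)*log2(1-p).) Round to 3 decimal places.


H = -0.412*log2(0.412) - 0.588*log2(0.588) = 0.978.

0.978


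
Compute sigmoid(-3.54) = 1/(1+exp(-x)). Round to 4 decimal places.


sigma(-3.54) = 1/(1+e^(3.54)) = 1/(1+34.466919) = 1/35.466919 = 0.0282.

0.0282


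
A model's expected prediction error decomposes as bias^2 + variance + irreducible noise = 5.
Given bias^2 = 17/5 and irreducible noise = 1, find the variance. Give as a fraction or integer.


Total error = bias^2 + variance + irreducible noise. So variance = 5 - 17/5 - 1 = 3/5.

3/5


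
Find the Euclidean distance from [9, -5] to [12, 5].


d = sqrt(sum of squared differences). (9-12)^2=9, (-5-5)^2=100. Sum = 109.

sqrt(109)


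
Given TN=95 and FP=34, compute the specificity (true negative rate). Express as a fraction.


Specificity = TN / (TN + FP) = 95 / 129 = 95/129.

95/129


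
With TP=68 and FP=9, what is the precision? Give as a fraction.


Precision = TP / (TP + FP) = 68 / 77 = 68/77.

68/77


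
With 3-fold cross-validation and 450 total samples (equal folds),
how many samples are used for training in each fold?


Each validation fold has 450/3 = 150 samples. Training set = 450 - 150 = 300.

300


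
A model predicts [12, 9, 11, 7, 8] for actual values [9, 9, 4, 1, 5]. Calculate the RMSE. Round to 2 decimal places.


MSE = 20.6000. RMSE = sqrt(20.6000) = 4.54.

4.54


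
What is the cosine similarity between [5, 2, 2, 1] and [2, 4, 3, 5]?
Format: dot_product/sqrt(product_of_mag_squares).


dot = 29. |a|^2 = 34, |b|^2 = 54. cos = 29/sqrt(1836).

29/sqrt(1836)


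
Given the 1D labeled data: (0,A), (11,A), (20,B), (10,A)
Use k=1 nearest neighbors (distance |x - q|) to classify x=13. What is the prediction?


Distances: |0-13|=13, |11-13|=2, |20-13|=7, |10-13|=3. 1 nearest: (11,A). Counts: {'A': 1}. Majority class: A.

A


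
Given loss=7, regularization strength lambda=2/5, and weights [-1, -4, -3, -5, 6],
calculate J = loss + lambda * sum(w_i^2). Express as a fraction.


L2 sq norm = sum(w^2) = 87. J = 7 + 2/5 * 87 = 209/5.

209/5


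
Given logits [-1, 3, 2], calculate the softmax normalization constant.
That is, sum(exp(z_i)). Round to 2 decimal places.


Denom = e^-1=0.3679 + e^3=20.0855 + e^2=7.3891. Sum = 27.8425, which rounds to 27.84.

27.84


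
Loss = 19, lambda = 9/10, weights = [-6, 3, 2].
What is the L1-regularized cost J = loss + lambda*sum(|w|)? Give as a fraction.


L1 norm = sum(|w|) = 11. J = 19 + 9/10 * 11 = 289/10.

289/10


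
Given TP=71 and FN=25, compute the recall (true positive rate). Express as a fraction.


Recall = TP / (TP + FN) = 71 / 96 = 71/96.

71/96


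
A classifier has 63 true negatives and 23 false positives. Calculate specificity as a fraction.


Specificity = TN / (TN + FP) = 63 / 86 = 63/86.

63/86


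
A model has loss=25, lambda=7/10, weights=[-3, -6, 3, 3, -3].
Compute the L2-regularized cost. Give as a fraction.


L2 sq norm = sum(w^2) = 72. J = 25 + 7/10 * 72 = 377/5.

377/5


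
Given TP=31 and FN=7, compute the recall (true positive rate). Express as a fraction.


Recall = TP / (TP + FN) = 31 / 38 = 31/38.

31/38


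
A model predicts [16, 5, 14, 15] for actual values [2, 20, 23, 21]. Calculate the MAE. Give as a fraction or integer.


MAE = (1/4) * (|2-16|=14 + |20-5|=15 + |23-14|=9 + |21-15|=6). Sum = 44. MAE = 11.

11


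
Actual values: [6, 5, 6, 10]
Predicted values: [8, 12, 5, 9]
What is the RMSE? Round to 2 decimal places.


MSE = 13.7500. RMSE = sqrt(13.7500) = 3.71.

3.71


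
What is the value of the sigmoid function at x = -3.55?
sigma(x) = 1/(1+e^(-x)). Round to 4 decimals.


sigma(-3.55) = 1/(1+e^(3.55)) = 1/(1+34.813317) = 1/35.813317 = 0.0279.

0.0279


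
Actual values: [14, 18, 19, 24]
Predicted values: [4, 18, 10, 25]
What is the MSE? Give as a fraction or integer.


MSE = (1/4) * ((14-4)^2=100 + (18-18)^2=0 + (19-10)^2=81 + (24-25)^2=1). Sum = 182. MSE = 91/2.

91/2


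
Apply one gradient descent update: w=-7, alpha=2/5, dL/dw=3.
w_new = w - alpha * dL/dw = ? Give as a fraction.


w_new = -7 - 2/5 * 3 = -7 - 6/5 = -41/5.

-41/5


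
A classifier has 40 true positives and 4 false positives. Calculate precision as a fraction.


Precision = TP / (TP + FP) = 40 / 44 = 10/11.

10/11


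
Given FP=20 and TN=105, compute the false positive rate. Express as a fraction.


FPR = FP / (FP + TN) = 20 / 125 = 4/25.

4/25


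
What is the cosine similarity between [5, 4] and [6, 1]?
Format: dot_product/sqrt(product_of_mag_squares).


dot = 34. |a|^2 = 41, |b|^2 = 37. cos = 34/sqrt(1517).

34/sqrt(1517)


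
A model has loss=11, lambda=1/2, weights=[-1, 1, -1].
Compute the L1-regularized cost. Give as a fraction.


L1 norm = sum(|w|) = 3. J = 11 + 1/2 * 3 = 25/2.

25/2


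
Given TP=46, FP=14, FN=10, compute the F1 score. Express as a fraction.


Precision = 46/60 = 23/30. Recall = 46/56 = 23/28. F1 = 2*P*R/(P+R) = 23/29.

23/29


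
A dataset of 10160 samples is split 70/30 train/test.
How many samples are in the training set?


Test set = 10160 * 30% = 3048. Training set = 10160 - 3048 = 7112.

7112


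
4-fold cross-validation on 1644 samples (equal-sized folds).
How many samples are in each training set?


Each validation fold has 1644/4 = 411 samples. Training set = 1644 - 411 = 1233.

1233


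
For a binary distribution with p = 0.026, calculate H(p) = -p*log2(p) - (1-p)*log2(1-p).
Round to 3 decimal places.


H = -0.026*log2(0.026) - 0.974*log2(0.974) = 0.174.

0.174


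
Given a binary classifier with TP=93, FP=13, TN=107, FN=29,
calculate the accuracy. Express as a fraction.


Accuracy = (TP + TN) / (TP + TN + FP + FN) = (93 + 107) / 242 = 100/121.

100/121


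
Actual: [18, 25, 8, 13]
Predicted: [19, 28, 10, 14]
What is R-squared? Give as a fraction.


Mean(y) = 16. SS_res = 15. SS_tot = 158. R^2 = 1 - 15/(158) = 143/158.

143/158


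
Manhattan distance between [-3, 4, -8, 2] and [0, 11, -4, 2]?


d = sum of absolute differences: |-3-0|=3 + |4-11|=7 + |-8--4|=4 + |2-2|=0 = 14.

14


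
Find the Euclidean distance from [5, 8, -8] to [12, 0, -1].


d = sqrt(sum of squared differences). (5-12)^2=49, (8-0)^2=64, (-8--1)^2=49. Sum = 162.

sqrt(162)


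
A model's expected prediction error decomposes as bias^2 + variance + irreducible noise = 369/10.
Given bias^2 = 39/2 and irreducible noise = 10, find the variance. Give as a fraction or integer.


Total error = bias^2 + variance + irreducible noise. So variance = 369/10 - 39/2 - 10 = 37/5.

37/5


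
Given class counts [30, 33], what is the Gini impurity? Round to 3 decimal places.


Total = 63. Proportions: 30/63, 33/63. sum(p_i^2) = 0.5011. Gini = 1 - 0.5011 = 0.4989, which rounds to 0.499.

0.499


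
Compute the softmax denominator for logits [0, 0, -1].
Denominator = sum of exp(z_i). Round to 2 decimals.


Denom = e^0=1.0000 + e^0=1.0000 + e^-1=0.3679. Sum = 2.3679, which rounds to 2.37.

2.37


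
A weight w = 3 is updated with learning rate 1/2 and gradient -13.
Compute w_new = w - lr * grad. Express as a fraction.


w_new = 3 - 1/2 * -13 = 3 - -13/2 = 19/2.

19/2


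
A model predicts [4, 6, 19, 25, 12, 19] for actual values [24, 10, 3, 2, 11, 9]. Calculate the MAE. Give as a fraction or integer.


MAE = (1/6) * (|24-4|=20 + |10-6|=4 + |3-19|=16 + |2-25|=23 + |11-12|=1 + |9-19|=10). Sum = 74. MAE = 37/3.

37/3


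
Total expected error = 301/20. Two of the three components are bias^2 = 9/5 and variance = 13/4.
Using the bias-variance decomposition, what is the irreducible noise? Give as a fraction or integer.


Total error = bias^2 + variance + irreducible noise. So irreducible noise = 301/20 - 9/5 - 13/4 = 10.

10


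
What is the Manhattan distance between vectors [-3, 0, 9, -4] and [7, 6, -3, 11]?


d = sum of absolute differences: |-3-7|=10 + |0-6|=6 + |9--3|=12 + |-4-11|=15 = 43.

43


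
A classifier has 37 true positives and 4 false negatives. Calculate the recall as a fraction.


Recall = TP / (TP + FN) = 37 / 41 = 37/41.

37/41


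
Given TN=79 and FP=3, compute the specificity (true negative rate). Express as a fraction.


Specificity = TN / (TN + FP) = 79 / 82 = 79/82.

79/82


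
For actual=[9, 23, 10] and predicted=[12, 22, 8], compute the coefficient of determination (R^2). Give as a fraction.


Mean(y) = 14. SS_res = 14. SS_tot = 122. R^2 = 1 - 14/(122) = 54/61.

54/61


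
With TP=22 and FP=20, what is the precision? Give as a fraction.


Precision = TP / (TP + FP) = 22 / 42 = 11/21.

11/21


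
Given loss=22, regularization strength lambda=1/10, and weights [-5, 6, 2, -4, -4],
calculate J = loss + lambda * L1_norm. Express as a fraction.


L1 norm = sum(|w|) = 21. J = 22 + 1/10 * 21 = 241/10.

241/10
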